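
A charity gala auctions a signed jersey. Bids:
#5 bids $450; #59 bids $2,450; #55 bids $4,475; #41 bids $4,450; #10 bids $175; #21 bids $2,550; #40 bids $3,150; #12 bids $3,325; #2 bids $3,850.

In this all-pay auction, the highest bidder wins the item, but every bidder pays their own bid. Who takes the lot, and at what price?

#55 pays $4,475

All-pay auction: the highest bidder wins the item, but every bidder pays their own bid.
Bids ranked: 4,475 (#55) > 4,450 (#41) > 3,850 (#2) > 3,325 (#12) > 3,150 (#40) > 2,550 (#21) > …
#55 is highest and takes the item; every bidder forfeits their bid.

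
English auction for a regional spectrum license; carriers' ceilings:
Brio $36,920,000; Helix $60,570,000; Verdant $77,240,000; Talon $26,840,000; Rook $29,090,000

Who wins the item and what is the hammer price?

Verdant wins at $60,570,000

Limits ranked: 77,240,000 (Verdant) > 60,570,000 (Helix) > 36,920,000 (Brio) > 29,090,000 (Rook) > 26,840,000 (Talon)
Bidding ends when Helix exits at $60,570,000; Verdant takes it.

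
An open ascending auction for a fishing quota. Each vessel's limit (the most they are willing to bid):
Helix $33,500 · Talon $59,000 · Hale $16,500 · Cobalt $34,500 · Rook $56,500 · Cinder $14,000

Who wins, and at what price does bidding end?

Limits in order: 59,000 (Talon) > 56,500 (Rook) > 34,500 (Cobalt) > 33,500 (Helix) > 16,500 (Hale) > 14,000 (Cinder)
Bidding ends when Rook exits at $56,500; Talon takes it.

Talon wins at $56,500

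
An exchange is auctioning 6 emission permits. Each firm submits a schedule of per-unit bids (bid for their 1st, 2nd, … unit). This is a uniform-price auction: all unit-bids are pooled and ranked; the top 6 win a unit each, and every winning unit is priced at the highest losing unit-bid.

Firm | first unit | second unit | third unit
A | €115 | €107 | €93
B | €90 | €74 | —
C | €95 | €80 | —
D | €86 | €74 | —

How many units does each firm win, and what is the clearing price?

A 3, B 1, C 1, D 1; clearing price €80

Pooled unit-bids ranked (top 6): 115 (A-1), 107 (A-2), 95 (C-1), 93 (A-3), 90 (B-1), 86 (D-1)
First bid not allocated: €80.
Allocation: A 3, B 1, C 1, D 1.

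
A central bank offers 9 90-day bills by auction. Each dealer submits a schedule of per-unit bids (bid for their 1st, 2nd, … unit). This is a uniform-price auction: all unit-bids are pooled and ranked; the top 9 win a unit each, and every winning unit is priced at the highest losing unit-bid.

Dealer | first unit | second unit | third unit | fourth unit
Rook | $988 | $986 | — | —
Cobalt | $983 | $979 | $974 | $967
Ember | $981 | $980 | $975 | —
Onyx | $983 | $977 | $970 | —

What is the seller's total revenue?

Total revenue: $8,766

Pooled unit-bids ranked (top 9): 988 (Rook-1), 986 (Rook-2), 983 (Cobalt-1), 983 (Onyx-1), 981 (Ember-1), 980 (Ember-2), 979 (Cobalt-2), 977 (Onyx-2), 975 (Ember-3)
Highest rejected unit-bid = $974.
Allocation: Cobalt 2, Ember 3, Onyx 2, Rook 2. Every unit priced at $974.
Revenue = 9 × 974 = $8,766.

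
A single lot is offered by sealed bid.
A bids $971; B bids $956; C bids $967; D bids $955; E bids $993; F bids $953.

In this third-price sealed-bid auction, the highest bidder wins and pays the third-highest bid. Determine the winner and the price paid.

E pays $967

Third-price sealed-bid auction: the highest bidder wins and pays the third-highest bid.
Bids ranked: 993 (E) > 971 (A) > 967 (C) > 956 (B) > 955 (D) > 953 (F)
E wins; payment is bid #3 in the ranking = $967.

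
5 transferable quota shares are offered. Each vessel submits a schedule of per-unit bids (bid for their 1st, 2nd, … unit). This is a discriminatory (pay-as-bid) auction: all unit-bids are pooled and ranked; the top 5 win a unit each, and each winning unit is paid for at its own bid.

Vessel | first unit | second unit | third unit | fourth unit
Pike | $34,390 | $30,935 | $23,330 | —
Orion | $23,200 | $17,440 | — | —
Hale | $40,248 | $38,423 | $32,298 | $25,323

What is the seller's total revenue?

Merging the schedules and taking the best 5: 40,248 (Hale-1), 38,423 (Hale-2), 34,390 (Pike-1), 32,298 (Hale-3), 30,935 (Pike-2)
Next rejected bid: $25,323 (not a price — pay-as-bid).
Each winning unit pays its own bid.
Revenue = 40,248 + 38,423 + 34,390 + 32,298 + 30,935 = $176,294.

Total revenue: $176,294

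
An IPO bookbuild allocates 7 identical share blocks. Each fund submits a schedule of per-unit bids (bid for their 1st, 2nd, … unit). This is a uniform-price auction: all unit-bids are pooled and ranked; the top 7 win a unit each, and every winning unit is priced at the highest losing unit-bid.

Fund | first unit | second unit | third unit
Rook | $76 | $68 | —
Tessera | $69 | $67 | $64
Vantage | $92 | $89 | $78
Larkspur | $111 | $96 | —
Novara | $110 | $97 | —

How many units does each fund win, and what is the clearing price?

All unit-bids, highest first — top 7: 111 (Larkspur-1), 110 (Novara-1), 97 (Novara-2), 96 (Larkspur-2), 92 (Vantage-1), 89 (Vantage-2), 78 (Vantage-3)
Highest rejected unit-bid = $76.
Allocation: Larkspur 2, Novara 2, Vantage 3.

Larkspur 2, Novara 2, Vantage 3; clearing price $76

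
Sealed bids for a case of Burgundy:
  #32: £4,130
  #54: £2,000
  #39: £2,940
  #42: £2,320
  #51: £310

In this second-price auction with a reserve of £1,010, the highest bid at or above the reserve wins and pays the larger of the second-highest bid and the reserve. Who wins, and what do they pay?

Rule: the highest bid at or above the reserve wins and pays the larger of the second-highest bid and the reserve.
Bids ranked: 4,130 (#32) > 2,940 (#39) > 2,320 (#42) > 2,000 (#54) > 310 (#51)
#32 has the top bid at or above the reserve (£4,130).
Second-highest bid £2,940 exceeds the reserve £1,010 → payment £2,940.

#32 pays £2,940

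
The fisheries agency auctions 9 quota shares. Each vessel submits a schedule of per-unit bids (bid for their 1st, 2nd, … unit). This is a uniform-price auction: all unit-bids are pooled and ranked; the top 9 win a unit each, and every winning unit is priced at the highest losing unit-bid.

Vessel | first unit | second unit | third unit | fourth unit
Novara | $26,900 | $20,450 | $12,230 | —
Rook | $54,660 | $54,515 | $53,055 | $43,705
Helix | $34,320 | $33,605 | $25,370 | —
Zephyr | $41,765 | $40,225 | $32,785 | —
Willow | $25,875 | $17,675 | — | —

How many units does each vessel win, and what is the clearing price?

Helix 2, Rook 4, Zephyr 3; clearing price $26,900

Pooled unit-bids ranked (top 9): 54,660 (Rook-1), 54,515 (Rook-2), 53,055 (Rook-3), 43,705 (Rook-4), 41,765 (Zephyr-1), 40,225 (Zephyr-2), 34,320 (Helix-1), 33,605 (Helix-2), 32,785 (Zephyr-3)
The (k+1)-th unit-bid is $26,900.
Allocation: Helix 2, Rook 4, Zephyr 3.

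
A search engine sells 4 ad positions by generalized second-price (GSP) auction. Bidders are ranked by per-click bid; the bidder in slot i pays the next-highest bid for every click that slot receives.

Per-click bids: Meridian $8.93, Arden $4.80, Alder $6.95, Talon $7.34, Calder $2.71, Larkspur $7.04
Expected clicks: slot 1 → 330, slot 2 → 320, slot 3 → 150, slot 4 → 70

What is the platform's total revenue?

Sorting advertisers: $8.93 (Meridian) > $7.34 (Talon) > $7.04 (Larkspur) > $6.95 (Alder) > $4.80 (Arden) > …
Slot 1: Meridian pays $7.34 × 330 = $2422.20
Slot 2: Talon pays $7.04 × 320 = $2252.80
Slot 3: Larkspur pays $6.95 × 150 = $1042.50
Slot 4: Alder pays $4.80 × 70 = $336.00
Total = $6053.50

Total revenue: $6053.50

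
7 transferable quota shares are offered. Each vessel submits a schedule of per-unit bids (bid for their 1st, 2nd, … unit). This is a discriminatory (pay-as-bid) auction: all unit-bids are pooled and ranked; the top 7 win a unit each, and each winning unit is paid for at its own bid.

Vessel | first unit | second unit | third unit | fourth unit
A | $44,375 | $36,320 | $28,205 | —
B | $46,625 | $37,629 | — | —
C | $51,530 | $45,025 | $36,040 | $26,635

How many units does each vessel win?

All unit-bids, highest first — top 7: 51,530 (C-1), 46,625 (B-1), 45,025 (C-2), 44,375 (A-1), 37,629 (B-2), 36,320 (A-2), 36,040 (C-3)
Next rejected bid: $28,205 (not a price — pay-as-bid).
Allocation: A 2, B 2, C 3.

A 2, B 2, C 3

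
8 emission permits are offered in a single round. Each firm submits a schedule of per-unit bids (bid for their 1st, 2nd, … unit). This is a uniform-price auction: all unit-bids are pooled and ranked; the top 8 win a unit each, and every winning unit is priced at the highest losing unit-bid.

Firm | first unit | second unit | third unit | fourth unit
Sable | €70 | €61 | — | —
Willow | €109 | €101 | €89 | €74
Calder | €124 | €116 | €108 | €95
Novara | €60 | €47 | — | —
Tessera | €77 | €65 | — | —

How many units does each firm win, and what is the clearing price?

Pooled unit-bids ranked (top 8): 124 (Calder-1), 116 (Calder-2), 109 (Willow-1), 108 (Calder-3), 101 (Willow-2), 95 (Calder-4), 89 (Willow-3), 77 (Tessera-1)
First bid not allocated: €74.
Allocation: Calder 4, Tessera 1, Willow 3.

Calder 4, Tessera 1, Willow 3; clearing price €74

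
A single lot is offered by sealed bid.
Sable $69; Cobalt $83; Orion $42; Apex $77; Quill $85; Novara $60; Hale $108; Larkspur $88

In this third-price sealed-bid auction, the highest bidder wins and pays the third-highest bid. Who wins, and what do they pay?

Bids in order: 108 (Hale) > 88 (Larkspur) > 85 (Quill) > 83 (Cobalt) > 77 (Apex) > 69 (Sable) > …
Hale wins; payment is bid #3 in the ranking = $85.

Hale pays $85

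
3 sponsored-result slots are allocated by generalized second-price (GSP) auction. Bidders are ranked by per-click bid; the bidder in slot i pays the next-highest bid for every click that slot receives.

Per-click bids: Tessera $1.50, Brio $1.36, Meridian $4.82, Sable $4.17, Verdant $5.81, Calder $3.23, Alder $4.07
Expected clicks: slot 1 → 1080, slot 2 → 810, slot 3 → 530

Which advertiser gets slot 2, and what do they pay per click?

Per-click bids in order: $5.81 (Verdant) > $4.82 (Meridian) > $4.17 (Sable) > $4.07 (Alder) > …
Slot 2 goes to the second-ranked bidder, Meridian, who pays the next bid down: $4.17/click.

Meridian; $4.17 per click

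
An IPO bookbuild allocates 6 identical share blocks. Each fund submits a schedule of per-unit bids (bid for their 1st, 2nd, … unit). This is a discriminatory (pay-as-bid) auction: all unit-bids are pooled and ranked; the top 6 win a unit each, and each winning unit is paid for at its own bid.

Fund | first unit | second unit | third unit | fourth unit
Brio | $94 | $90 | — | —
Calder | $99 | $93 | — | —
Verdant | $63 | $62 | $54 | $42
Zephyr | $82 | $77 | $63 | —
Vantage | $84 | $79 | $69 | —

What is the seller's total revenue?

Total revenue: $542

All unit-bids, highest first — top 6: 99 (Calder-1), 94 (Brio-1), 93 (Calder-2), 90 (Brio-2), 84 (Vantage-1), 82 (Zephyr-1)
Next rejected bid: $79 (not a price — pay-as-bid).
Each winning unit pays its own bid.
Revenue = 99 + 94 + 93 + 90 + 84 + 82 = $542.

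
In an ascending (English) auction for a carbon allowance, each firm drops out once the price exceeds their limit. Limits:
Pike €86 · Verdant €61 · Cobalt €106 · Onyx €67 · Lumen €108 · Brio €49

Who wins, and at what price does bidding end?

Lumen wins at €106

Ascending (English) auction: the price rises until one bidder remains; the winner pays the price at which the last rival dropped out.
Limits in order: 108 (Lumen) > 106 (Cobalt) > 86 (Pike) > 67 (Onyx) > 61 (Verdant) > 49 (Brio)
Bidding ends when Cobalt exits at €106; Lumen takes it.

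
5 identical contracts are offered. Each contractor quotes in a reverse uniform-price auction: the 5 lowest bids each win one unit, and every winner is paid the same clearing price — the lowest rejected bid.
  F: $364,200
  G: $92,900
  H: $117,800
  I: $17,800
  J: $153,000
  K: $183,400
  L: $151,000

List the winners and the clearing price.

I, G, H, L, J; each is paid $183,400

Sorting: 17,800 (I), 92,900 (G), 117,800 (H), 151,000 (L), 153,000 (J), 183,400 (K), 364,200 (F)
Lowest 5: I, G, H, L, J.
First losing bid is K's $183,400, which sets the uniform price.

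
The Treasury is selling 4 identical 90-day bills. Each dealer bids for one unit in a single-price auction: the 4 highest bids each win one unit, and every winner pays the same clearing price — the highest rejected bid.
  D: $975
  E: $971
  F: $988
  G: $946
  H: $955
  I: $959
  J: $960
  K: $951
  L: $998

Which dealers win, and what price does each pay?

L, F, D, E; each pays $960

Bids ranked high→low: 998 (L), 988 (F), 975 (D), 971 (E), 960 (J), 959 (I), …
The 4 highest are L, F, D, E.
Highest unsuccessful bid: $960 → clearing price.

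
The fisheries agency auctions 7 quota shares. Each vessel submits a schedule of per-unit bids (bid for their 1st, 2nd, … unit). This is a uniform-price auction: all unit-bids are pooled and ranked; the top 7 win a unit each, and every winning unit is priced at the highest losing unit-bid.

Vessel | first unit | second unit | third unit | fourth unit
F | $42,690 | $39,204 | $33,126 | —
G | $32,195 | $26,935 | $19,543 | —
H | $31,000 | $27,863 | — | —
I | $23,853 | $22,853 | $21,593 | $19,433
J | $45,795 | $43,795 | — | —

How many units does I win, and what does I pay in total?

I: 0 units, pays $0

Merging the schedules and taking the best 7: 45,795 (J-1), 43,795 (J-2), 42,690 (F-1), 39,204 (F-2), 33,126 (F-3), 32,195 (G-1), 31,000 (H-1)
The (k+1)-th unit-bid is $27,863.
I wins 0 unit(s) at $27,863 each.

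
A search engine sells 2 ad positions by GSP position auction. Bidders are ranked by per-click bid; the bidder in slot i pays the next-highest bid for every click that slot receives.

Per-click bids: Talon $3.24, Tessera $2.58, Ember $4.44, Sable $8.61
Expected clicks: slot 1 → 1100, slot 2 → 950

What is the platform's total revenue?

Total revenue: $7962.00

Ranked by bid: $8.61 (Sable) > $4.44 (Ember) > $3.24 (Talon) > …
Slot 1: Sable pays $4.44 × 1100 = $4884.00
Slot 2: Ember pays $3.24 × 950 = $3078.00
Total = $7962.00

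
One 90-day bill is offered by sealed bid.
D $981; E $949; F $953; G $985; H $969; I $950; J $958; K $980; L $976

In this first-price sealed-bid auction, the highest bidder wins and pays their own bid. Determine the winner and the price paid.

Rule: the highest bidder wins and pays their own bid.
Bids ranked: 985 (G) > 981 (D) > 980 (K) > 976 (L) > 969 (H) > 958 (J) > …
G is highest → pays own bid, $985.

G pays $985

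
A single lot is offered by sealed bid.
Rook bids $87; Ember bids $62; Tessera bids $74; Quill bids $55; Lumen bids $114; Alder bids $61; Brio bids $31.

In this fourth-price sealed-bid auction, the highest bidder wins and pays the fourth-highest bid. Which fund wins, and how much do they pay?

Lumen pays $62

Sorting bids: 114 (Lumen) > 87 (Rook) > 74 (Tessera) > 62 (Ember) > 61 (Alder) > 55 (Quill) > …
Lumen wins; payment is bid #4 in the ranking = $62.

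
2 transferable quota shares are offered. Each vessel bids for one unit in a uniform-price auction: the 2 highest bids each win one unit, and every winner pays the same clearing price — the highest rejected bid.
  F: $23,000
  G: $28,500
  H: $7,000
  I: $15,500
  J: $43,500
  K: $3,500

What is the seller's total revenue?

Total revenue: $46,000

Ordering the bids: 43,500 (J), 28,500 (G), 23,000 (F), 15,500 (I), …
Top 2: J, G.
Highest unsuccessful bid: $23,000 → clearing price.
Total revenue = 2 × $23,000 = $46,000.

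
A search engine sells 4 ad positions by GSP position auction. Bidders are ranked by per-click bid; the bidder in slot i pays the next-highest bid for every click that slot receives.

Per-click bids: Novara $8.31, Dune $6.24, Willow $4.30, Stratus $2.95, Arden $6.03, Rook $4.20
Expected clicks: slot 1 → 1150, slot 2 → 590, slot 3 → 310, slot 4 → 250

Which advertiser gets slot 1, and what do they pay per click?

Novara; $6.24 per click

Ranked by bid: $8.31 (Novara) > $6.24 (Dune) > $6.03 (Arden) > $4.30 (Willow) > $4.20 (Rook) > …
Slot 1 goes to the first-ranked bidder, Novara, who pays the next bid down: $6.24/click.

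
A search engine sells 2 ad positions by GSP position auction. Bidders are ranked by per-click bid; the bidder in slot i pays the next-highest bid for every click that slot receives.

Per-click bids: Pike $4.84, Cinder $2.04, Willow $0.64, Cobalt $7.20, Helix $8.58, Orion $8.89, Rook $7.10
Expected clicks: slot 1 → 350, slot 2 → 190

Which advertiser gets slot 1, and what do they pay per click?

Sorting advertisers: $8.89 (Orion) > $8.58 (Helix) > $7.20 (Cobalt) > …
Slot 1 goes to the first-ranked bidder, Orion, who pays the next bid down: $8.58/click.

Orion; $8.58 per click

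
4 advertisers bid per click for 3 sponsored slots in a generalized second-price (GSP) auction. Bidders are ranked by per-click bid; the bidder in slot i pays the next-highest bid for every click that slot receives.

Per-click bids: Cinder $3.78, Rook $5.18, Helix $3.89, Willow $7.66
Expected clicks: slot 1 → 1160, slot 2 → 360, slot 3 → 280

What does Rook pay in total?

Ranked by bid: $7.66 (Willow) > $5.18 (Rook) > $3.89 (Helix) > $3.78 (Cinder)
Rook holds slot 2 → pays next bid $3.89 × 360 clicks = $1400.40.

Rook pays $1400.40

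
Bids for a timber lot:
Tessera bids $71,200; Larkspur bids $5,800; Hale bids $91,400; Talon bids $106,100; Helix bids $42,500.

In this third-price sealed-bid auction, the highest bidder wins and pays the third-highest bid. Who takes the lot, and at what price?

Bids ranked: 106,100 (Talon) > 91,400 (Hale) > 71,200 (Tessera) > 42,500 (Helix) > 5,800 (Larkspur)
Talon wins; payment is bid #3 in the ranking = $71,200.

Talon pays $71,200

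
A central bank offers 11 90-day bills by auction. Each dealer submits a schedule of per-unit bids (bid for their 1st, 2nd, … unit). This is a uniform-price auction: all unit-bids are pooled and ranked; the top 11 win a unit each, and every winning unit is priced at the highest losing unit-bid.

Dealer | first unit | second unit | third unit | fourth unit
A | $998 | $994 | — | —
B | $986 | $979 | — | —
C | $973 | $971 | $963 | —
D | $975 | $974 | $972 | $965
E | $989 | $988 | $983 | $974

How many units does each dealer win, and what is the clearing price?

All unit-bids, highest first — top 11: 998 (A-1), 994 (A-2), 989 (E-1), 988 (E-2), 986 (B-1), 983 (E-3), 979 (B-2), 975 (D-1), 974 (D-2), 974 (E-4), 973 (C-1)
Highest rejected unit-bid = $972.
Allocation: A 2, B 2, C 1, D 2, E 4.

A 2, B 2, C 1, D 2, E 4; clearing price $972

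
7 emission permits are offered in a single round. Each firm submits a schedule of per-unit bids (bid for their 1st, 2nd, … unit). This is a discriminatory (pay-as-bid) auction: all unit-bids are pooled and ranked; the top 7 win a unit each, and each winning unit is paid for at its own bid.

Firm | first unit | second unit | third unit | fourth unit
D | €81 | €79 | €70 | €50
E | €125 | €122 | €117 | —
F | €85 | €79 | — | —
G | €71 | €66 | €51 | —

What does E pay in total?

E pays €364

Pooled unit-bids ranked (top 7): 125 (E-1), 122 (E-2), 117 (E-3), 85 (F-1), 81 (D-1), 79 (D-2), 79 (F-2)
Next rejected bid: €71 (not a price — pay-as-bid).
E's winning unit-bids: 125 + 122 + 117 = €364.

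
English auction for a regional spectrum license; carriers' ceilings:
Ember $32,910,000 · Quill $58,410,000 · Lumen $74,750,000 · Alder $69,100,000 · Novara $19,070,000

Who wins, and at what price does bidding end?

Lumen wins at $69,100,000

Limits in order: 74,750,000 (Lumen) > 69,100,000 (Alder) > 58,410,000 (Quill) > 32,910,000 (Ember) > 19,070,000 (Novara)
Bidding ends when Alder exits at $69,100,000; Lumen takes it.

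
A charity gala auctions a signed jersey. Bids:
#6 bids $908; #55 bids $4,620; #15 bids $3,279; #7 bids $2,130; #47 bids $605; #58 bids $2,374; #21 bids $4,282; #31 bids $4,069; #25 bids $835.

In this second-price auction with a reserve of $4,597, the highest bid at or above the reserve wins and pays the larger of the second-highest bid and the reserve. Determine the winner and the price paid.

#55 pays $4,597

Rule: the highest bid at or above the reserve wins and pays the larger of the second-highest bid and the reserve.
Bids ranked: 4,620 (#55) > 4,282 (#21) > 4,069 (#31) > 3,279 (#15) > 2,374 (#58) > 2,130 (#7) > …
Highest eligible bid: #55 at $4,620.
max(second-highest $4,282, reserve $4,597) = $4,597.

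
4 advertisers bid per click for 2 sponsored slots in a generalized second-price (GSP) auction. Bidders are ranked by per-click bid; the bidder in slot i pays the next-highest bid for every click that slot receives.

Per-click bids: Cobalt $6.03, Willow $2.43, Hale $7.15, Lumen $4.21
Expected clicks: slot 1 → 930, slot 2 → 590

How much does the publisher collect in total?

Ranked by bid: $7.15 (Hale) > $6.03 (Cobalt) > $4.21 (Lumen) > …
Slot 1: Hale pays $6.03 × 930 = $5607.90
Slot 2: Cobalt pays $4.21 × 590 = $2483.90
Total = $8091.80

Total revenue: $8091.80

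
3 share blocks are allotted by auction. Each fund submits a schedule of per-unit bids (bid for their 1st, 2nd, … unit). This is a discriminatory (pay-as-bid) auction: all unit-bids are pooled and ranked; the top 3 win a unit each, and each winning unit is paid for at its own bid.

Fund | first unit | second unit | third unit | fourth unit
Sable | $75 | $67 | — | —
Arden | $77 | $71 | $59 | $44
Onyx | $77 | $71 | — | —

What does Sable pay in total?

All unit-bids, highest first — top 3: 77 (Arden-1), 77 (Onyx-1), 75 (Sable-1)
Next rejected bid: $71 (not a price — pay-as-bid).
Sable's winning unit-bids: 75 = $75.

Sable pays $75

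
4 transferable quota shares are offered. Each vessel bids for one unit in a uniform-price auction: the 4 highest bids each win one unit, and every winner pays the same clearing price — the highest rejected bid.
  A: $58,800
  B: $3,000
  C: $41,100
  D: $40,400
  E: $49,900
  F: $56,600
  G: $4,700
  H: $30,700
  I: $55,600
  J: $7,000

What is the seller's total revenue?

Total revenue: $164,400

Sorting: 58,800 (A), 56,600 (F), 55,600 (I), 49,900 (E), 41,100 (C), 40,400 (D), …
Top 4: A, F, I, E.
Clearing price = highest rejected bid = $41,100.
Total revenue = 4 × $41,100 = $164,400.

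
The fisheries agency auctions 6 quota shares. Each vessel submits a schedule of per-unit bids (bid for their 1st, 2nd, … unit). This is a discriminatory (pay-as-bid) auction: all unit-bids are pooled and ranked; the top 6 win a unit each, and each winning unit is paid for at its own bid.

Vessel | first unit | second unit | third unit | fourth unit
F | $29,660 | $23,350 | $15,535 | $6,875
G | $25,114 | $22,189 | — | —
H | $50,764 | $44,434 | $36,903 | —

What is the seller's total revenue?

Pooled unit-bids ranked (top 6): 50,764 (H-1), 44,434 (H-2), 36,903 (H-3), 29,660 (F-1), 25,114 (G-1), 23,350 (F-2)
Next rejected bid: $22,189 (not a price — pay-as-bid).
Each winning unit pays its own bid.
Revenue = 50,764 + 44,434 + 36,903 + 29,660 + 25,114 + 23,350 = $210,225.

Total revenue: $210,225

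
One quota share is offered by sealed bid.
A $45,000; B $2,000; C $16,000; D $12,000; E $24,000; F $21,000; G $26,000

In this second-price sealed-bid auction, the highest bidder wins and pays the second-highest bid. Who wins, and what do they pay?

A pays $26,000

Bids in order: 45,000 (A) > 26,000 (G) > 24,000 (E) > 21,000 (F) > 16,000 (C) > 12,000 (D) > …
Second-price: A pays G's bid of $26,000.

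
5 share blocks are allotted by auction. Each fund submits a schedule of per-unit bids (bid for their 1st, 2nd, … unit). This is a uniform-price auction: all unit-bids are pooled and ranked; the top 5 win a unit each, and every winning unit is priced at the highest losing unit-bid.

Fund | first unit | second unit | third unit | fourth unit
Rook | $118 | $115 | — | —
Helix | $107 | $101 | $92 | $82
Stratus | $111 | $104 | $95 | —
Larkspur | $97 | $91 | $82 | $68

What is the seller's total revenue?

Total revenue: $505

All unit-bids, highest first — top 5: 118 (Rook-1), 115 (Rook-2), 111 (Stratus-1), 107 (Helix-1), 104 (Stratus-2)
Highest rejected unit-bid = $101.
Allocation: Helix 1, Rook 2, Stratus 2. Every unit priced at $101.
Revenue = 5 × 101 = $505.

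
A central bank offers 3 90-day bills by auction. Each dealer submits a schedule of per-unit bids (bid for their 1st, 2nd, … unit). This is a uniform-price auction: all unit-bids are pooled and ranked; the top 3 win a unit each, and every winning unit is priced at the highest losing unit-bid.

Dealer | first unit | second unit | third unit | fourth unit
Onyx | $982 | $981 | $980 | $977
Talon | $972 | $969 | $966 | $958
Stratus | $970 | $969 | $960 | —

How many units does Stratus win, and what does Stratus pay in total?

Merging the schedules and taking the best 3: 982 (Onyx-1), 981 (Onyx-2), 980 (Onyx-3)
The (k+1)-th unit-bid is $977.
Stratus wins 0 unit(s) at $977 each.

Stratus: 0 units, pays $0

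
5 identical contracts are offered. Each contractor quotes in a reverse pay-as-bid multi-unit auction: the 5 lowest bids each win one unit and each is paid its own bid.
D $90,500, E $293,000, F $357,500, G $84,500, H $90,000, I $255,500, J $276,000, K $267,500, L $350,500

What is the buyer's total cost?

Total cost: $788,000

Sorting: 84,500 (G), 90,000 (H), 90,500 (D), 255,500 (I), 267,500 (K), 276,000 (J), 293,000 (E), …
The 5 lowest are G, H, D, I, K.
Total cost = 84,500 + 90,000 + 90,500 + 255,500 + 267,500 = $788,000.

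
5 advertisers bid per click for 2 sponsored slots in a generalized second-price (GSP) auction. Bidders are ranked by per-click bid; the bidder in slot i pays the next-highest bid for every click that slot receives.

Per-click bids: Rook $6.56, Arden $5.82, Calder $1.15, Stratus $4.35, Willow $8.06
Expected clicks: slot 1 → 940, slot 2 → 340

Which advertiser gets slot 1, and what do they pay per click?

Sorting advertisers: $8.06 (Willow) > $6.56 (Rook) > $5.82 (Arden) > …
Slot 1 goes to the first-ranked bidder, Willow, who pays the next bid down: $6.56/click.

Willow; $6.56 per click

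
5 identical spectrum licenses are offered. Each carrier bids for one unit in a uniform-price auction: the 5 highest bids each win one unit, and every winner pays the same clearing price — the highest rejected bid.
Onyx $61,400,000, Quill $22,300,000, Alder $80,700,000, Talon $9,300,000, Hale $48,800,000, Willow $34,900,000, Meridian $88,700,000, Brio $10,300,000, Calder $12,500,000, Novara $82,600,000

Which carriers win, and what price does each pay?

Meridian, Novara, Alder, Onyx, Hale; each pays $34,900,000

Sorting: 88,700,000 (Meridian), 82,600,000 (Novara), 80,700,000 (Alder), 61,400,000 (Onyx), 48,800,000 (Hale), 34,900,000 (Willow), 22,300,000 (Quill), …
Top 5: Meridian, Novara, Alder, Onyx, Hale.
Clearing price = highest rejected bid = $34,900,000.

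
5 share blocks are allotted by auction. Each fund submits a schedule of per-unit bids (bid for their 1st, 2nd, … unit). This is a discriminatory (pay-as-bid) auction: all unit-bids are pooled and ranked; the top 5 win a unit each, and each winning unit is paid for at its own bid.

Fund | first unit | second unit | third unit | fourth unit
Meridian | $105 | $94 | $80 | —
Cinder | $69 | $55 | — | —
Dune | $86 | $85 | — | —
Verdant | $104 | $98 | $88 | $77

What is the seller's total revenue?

Pooled unit-bids ranked (top 5): 105 (Meridian-1), 104 (Verdant-1), 98 (Verdant-2), 94 (Meridian-2), 88 (Verdant-3)
Next rejected bid: $86 (not a price — pay-as-bid).
Each winning unit pays its own bid.
Revenue = 105 + 104 + 98 + 94 + 88 = $489.

Total revenue: $489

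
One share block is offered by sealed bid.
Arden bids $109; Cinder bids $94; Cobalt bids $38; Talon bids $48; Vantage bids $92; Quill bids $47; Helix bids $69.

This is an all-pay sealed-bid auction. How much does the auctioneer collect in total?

Sorting bids: 109 (Arden) > 94 (Cinder) > 92 (Vantage) > 69 (Helix) > 48 (Talon) > 47 (Quill) > …
Every bidder forfeits their bid regardless of winning.
Revenue = 109 + 94 + 38 + 48 + 92 + 47 + 69 = $497.

Total revenue: $497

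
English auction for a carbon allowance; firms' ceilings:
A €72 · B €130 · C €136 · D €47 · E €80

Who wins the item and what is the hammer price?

Limits ranked: 136 (C) > 130 (B) > 80 (E) > 72 (A) > 47 (D)
Bidding ends when B exits at €130; C takes it.

C wins at €130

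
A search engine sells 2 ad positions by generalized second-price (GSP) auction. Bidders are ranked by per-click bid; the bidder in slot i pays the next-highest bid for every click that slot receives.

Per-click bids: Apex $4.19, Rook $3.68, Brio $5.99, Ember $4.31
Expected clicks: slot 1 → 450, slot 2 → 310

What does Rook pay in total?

Per-click bids in order: $5.99 (Brio) > $4.31 (Ember) > $4.19 (Apex) > …
Rook ranks below slot 2 → no slot, pays nothing.

Rook pays $0.00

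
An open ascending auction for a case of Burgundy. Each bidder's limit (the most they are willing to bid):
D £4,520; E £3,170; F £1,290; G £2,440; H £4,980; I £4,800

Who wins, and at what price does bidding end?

H wins at £4,800

Limits in order: 4,980 (H) > 4,800 (I) > 4,520 (D) > 3,170 (E) > 2,440 (G) > 1,290 (F)
Bidding ends when I exits at £4,800; H takes it.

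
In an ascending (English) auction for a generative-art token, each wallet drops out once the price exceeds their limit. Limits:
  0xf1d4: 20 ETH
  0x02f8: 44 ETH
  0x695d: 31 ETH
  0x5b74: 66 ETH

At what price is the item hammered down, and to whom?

Rule: the price rises until one bidder remains; the winner pays the price at which the last rival dropped out.
Limits in order: 66 (0x5b74) > 44 (0x02f8) > 31 (0x695d) > 20 (0xf1d4)
0x02f8 is the last rival to drop out, at 44 ETH; 0x5b74 remains and wins at that price.

0x5b74 wins at 44 ETH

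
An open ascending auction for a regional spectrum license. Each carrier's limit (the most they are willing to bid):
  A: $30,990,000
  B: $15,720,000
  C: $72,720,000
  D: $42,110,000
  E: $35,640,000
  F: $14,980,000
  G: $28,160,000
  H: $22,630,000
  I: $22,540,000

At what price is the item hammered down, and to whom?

C wins at $42,110,000

Ascending (English) auction: the price rises until one bidder remains; the winner pays the price at which the last rival dropped out.
Limits ranked: 72,720,000 (C) > 42,110,000 (D) > 35,640,000 (E) > 30,990,000 (A) > 28,160,000 (G) > 22,630,000 (H) > …
Bidding ends when D exits at $42,110,000; C takes it.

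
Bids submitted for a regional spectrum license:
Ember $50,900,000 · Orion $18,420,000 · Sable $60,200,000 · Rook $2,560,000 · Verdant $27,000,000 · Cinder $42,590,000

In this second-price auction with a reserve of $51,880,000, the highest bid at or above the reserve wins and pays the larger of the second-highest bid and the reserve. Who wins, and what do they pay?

Sable pays $51,880,000

Second-price auction with a reserve of $51,880,000: the highest bid at or above the reserve wins and pays the larger of the second-highest bid and the reserve.
Bids in order: 60,200,000 (Sable) > 50,900,000 (Ember) > 42,590,000 (Cinder) > 27,000,000 (Verdant) > 18,420,000 (Orion) > 2,560,000 (Rook)
Sable has the top bid at or above the reserve ($60,200,000).
max(second-highest $50,900,000, reserve $51,880,000) = $51,880,000.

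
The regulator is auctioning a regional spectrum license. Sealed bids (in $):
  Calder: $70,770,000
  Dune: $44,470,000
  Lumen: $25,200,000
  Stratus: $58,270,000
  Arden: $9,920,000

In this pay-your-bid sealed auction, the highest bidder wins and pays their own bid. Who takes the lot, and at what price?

Pay-your-bid sealed auction: the highest bidder wins and pays their own bid.
Sorting bids: 70,770,000 (Calder) > 58,270,000 (Stratus) > 44,470,000 (Dune) > 25,200,000 (Lumen) > 9,920,000 (Arden)
Calder has the highest bid and pays exactly that: $70,770,000.

Calder pays $70,770,000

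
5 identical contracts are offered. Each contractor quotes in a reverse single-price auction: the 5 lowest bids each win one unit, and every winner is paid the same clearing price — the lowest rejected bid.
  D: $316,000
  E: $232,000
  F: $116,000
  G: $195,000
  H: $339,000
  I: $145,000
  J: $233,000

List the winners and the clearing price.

Sorting: 116,000 (F), 145,000 (I), 195,000 (G), 232,000 (E), 233,000 (J), 316,000 (D), 339,000 (H)
The 5 lowest are F, I, G, E, J.
Lowest unsuccessful bid: $316,000 → clearing price.

F, I, G, E, J; each is paid $316,000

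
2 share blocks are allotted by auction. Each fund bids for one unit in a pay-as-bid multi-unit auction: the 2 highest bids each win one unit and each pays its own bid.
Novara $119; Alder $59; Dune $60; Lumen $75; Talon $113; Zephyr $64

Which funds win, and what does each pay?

Novara $119, Talon $113

Ordering the bids: 119 (Novara), 113 (Talon), 75 (Lumen), 64 (Zephyr), …
Winners (2 units): Novara, Talon.
Each winner pays its own bid: Novara $119, Talon $113.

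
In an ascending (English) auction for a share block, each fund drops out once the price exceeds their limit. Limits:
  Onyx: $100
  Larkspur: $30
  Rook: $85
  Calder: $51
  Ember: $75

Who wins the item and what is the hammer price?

Onyx wins at $85

Ascending (English) auction: the price rises until one bidder remains; the winner pays the price at which the last rival dropped out.
Limits in order: 100 (Onyx) > 85 (Rook) > 75 (Ember) > 51 (Calder) > 30 (Larkspur)
Rook is the last rival to drop out, at $85; Onyx remains and wins at that price.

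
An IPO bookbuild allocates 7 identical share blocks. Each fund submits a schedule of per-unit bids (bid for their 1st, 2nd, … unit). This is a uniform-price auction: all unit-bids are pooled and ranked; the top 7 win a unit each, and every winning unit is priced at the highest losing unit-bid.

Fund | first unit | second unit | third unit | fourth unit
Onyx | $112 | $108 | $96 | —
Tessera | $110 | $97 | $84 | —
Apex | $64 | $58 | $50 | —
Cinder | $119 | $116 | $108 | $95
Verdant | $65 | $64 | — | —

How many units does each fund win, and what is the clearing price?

All unit-bids, highest first — top 7: 119 (Cinder-1), 116 (Cinder-2), 112 (Onyx-1), 110 (Tessera-1), 108 (Onyx-2), 108 (Cinder-3), 97 (Tessera-2)
Highest rejected unit-bid = $96.
Allocation: Cinder 3, Onyx 2, Tessera 2.

Cinder 3, Onyx 2, Tessera 2; clearing price $96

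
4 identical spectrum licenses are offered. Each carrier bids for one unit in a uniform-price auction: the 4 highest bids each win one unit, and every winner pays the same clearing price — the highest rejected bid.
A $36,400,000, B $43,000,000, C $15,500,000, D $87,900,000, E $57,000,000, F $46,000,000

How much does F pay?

F pays $36,400,000

Sorting: 87,900,000 (D), 57,000,000 (E), 46,000,000 (F), 43,000,000 (B), 36,400,000 (A), 15,500,000 (C)
Top 4: D, E, F, B.
First losing bid is A's $36,400,000, which sets the uniform price.
F wins → pays $36,400,000.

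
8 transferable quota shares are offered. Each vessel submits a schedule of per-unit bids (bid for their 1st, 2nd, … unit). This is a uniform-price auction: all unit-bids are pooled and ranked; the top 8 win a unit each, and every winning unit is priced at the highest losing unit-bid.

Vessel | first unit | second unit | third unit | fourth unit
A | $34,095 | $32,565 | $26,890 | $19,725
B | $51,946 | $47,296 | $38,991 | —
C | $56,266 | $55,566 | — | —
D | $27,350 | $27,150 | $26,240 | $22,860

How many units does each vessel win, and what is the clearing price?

Pooled unit-bids ranked (top 8): 56,266 (C-1), 55,566 (C-2), 51,946 (B-1), 47,296 (B-2), 38,991 (B-3), 34,095 (A-1), 32,565 (A-2), 27,350 (D-1)
First bid not allocated: $27,150.
Allocation: A 2, B 3, C 2, D 1.

A 2, B 3, C 2, D 1; clearing price $27,150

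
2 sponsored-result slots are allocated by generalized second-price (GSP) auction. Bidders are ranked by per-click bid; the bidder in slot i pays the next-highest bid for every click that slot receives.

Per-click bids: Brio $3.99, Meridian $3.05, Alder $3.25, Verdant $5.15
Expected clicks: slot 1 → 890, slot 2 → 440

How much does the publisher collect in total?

Total revenue: $4981.10

Per-click bids in order: $5.15 (Verdant) > $3.99 (Brio) > $3.25 (Alder) > …
Slot 1: Verdant pays $3.99 × 890 = $3551.10
Slot 2: Brio pays $3.25 × 440 = $1430.00
Total = $4981.10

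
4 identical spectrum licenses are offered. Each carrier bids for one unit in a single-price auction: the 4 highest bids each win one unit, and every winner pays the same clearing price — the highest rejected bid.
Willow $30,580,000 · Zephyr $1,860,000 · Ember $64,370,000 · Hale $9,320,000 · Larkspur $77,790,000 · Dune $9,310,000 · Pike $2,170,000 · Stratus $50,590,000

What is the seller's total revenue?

Bids ranked high→low: 77,790,000 (Larkspur), 64,370,000 (Ember), 50,590,000 (Stratus), 30,580,000 (Willow), 9,320,000 (Hale), 9,310,000 (Dune), …
Winners (4 units): Larkspur, Ember, Stratus, Willow.
Clearing price = highest rejected bid = $9,320,000.
Total revenue = 4 × $9,320,000 = $37,280,000.

Total revenue: $37,280,000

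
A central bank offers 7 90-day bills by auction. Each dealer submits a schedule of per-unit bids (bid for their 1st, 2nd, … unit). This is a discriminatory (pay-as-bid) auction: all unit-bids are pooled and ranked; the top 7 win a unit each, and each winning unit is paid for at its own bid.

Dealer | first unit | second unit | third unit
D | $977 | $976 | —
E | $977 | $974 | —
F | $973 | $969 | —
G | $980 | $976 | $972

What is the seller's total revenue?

Total revenue: $6,833

Pooled unit-bids ranked (top 7): 980 (G-1), 977 (D-1), 977 (E-1), 976 (D-2), 976 (G-2), 974 (E-2), 973 (F-1)
Next rejected bid: $972 (not a price — pay-as-bid).
Each winning unit pays its own bid.
Revenue = 980 + 977 + 977 + 976 + 976 + 974 + 973 = $6,833.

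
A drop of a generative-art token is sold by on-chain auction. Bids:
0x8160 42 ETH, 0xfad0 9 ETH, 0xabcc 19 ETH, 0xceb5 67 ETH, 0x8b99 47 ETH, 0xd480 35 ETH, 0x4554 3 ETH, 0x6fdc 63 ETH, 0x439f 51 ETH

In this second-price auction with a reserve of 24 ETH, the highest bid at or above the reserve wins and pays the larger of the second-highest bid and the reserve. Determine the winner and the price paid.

0xceb5 pays 63 ETH

Bids ranked: 67 (0xceb5) > 63 (0x6fdc) > 51 (0x439f) > 47 (0x8b99) > 42 (0x8160) > 35 (0xd480) > …
0xceb5 has the top bid at or above the reserve (67 ETH).
max(second-highest 63 ETH, reserve 24 ETH) = 63 ETH; the reserve does not bind.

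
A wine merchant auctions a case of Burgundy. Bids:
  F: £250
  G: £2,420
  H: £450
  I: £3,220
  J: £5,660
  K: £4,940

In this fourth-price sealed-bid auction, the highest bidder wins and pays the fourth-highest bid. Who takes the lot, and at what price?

Bids ranked: 5,660 (J) > 4,940 (K) > 3,220 (I) > 2,420 (G) > 450 (H) > 250 (F)
J is highest; pays the fourth-highest bid, £2,420.

J pays £2,420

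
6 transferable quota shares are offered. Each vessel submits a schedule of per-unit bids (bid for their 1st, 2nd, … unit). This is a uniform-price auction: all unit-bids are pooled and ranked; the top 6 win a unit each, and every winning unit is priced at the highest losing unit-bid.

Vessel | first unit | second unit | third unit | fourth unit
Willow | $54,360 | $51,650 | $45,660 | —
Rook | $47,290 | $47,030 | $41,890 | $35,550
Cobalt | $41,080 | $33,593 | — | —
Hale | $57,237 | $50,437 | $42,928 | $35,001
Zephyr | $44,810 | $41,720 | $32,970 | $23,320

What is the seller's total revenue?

Merging the schedules and taking the best 6: 57,237 (Hale-1), 54,360 (Willow-1), 51,650 (Willow-2), 50,437 (Hale-2), 47,290 (Rook-1), 47,030 (Rook-2)
The (k+1)-th unit-bid is $45,660.
Allocation: Hale 2, Rook 2, Willow 2. Every unit priced at $45,660.
Revenue = 6 × 45,660 = $273,960.

Total revenue: $273,960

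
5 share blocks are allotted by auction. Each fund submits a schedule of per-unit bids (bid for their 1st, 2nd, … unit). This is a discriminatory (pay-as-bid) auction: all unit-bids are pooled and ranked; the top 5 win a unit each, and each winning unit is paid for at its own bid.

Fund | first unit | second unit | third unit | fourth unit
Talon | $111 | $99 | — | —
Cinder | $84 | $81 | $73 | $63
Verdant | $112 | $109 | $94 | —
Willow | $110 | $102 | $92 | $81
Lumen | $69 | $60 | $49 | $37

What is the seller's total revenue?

Merging the schedules and taking the best 5: 112 (Verdant-1), 111 (Talon-1), 110 (Willow-1), 109 (Verdant-2), 102 (Willow-2)
Next rejected bid: $99 (not a price — pay-as-bid).
Each winning unit pays its own bid.
Revenue = 112 + 111 + 110 + 109 + 102 = $544.

Total revenue: $544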